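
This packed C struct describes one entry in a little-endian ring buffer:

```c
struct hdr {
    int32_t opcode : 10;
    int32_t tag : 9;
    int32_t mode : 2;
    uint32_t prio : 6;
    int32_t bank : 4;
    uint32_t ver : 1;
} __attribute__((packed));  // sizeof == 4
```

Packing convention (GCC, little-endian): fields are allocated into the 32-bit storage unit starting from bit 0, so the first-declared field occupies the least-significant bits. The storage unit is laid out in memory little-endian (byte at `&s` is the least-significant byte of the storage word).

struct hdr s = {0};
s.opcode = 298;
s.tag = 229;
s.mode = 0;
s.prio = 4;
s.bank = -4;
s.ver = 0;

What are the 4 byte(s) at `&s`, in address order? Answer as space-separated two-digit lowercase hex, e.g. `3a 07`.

[0+:10] opcode=298 & 0x3ff = 0x12a; word=0x0000012a
[10+:9] tag=229 & 0x1ff = 0xe5; word=0x0003952a
[19+:2] mode=0 & 0x3 = 0x0; word=0x0003952a
[21+:6] prio=4 & 0x3f = 0x4; word=0x0083952a
[27+:4] bank=-4 & 0xf = 0xc; word=0x6083952a
[31+:1] ver=0 & 0x1 = 0x0; word=0x6083952a
word = 0x6083952a → little-endian bytes:
  [0]=0x2a  [1]=0x95  [2]=0x83  [3]=0x60

2a 95 83 60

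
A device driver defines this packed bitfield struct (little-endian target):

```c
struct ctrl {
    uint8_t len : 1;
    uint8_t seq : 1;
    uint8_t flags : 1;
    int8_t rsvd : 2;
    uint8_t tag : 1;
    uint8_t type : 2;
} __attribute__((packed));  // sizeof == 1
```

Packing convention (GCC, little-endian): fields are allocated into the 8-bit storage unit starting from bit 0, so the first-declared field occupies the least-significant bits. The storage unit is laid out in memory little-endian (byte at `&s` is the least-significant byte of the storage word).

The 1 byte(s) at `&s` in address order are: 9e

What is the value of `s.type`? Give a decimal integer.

2

[0]=0x9e (little-endian) → word 0x9e
len [0+:1] = (word>>0) & 0x1 = 0
seq [1+:1] = (word>>1) & 0x1 = 1
flags [2+:1] = (word>>2) & 0x1 = 1
rsvd [3+:2] = (word>>3) & 0x3 = 3
tag [5+:1] = (word>>5) & 0x1 = 0
type [6+:2] = (word>>6) & 0x3 = 2  ←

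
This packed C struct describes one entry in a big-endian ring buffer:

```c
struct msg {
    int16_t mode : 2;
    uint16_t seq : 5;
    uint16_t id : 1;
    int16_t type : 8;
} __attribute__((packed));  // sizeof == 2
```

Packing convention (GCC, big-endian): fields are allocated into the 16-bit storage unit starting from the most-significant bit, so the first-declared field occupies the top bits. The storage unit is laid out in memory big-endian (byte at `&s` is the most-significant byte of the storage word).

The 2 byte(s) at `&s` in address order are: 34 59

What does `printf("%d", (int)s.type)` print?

[0]=0x34 [1]=0x59 (big-endian) → word 0x3459
mode:2 @ bit 14 → (0x3459>>14)&0x3 = 0x0
seq:5 @ bit 9 → (0x3459>>9)&0x1f = 0x1a
id:1 @ bit 8 → (0x3459>>8)&0x1 = 0x0
type:8 @ bit 0 → (0x3459>>0)&0xff = 0x59  ←
type signed 8b, MSB=0: value = 89

89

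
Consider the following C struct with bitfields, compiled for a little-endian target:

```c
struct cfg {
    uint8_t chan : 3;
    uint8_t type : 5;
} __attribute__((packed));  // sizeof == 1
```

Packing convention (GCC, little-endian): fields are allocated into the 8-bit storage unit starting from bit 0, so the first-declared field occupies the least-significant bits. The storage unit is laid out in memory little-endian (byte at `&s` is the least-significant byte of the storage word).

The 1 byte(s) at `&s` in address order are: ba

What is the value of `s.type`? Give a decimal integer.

[0]=0xba (little-endian) → word 0xba
chan [0+:3] = (word>>0) & 0x7 = 2
type [3+:5] = (word>>3) & 0x1f = 23  ←

23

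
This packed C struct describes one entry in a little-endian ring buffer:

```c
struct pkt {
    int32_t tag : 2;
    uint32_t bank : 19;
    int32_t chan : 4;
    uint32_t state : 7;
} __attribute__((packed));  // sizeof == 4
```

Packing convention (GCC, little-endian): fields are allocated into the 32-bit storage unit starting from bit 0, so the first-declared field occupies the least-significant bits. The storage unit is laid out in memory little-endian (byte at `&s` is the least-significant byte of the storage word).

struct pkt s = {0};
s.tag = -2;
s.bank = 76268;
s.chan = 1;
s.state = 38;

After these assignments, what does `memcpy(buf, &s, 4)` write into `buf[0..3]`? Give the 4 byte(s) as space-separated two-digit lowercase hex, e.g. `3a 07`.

b2 a7 24 4c

[0+:2] tag=-2 & 0x3 = 0x2; word=0x00000002
[2+:19] bank=76268 & 0x7ffff = 0x129ec; word=0x0004a7b2
[21+:4] chan=1 & 0xf = 0x1; word=0x0024a7b2
[25+:7] state=38 & 0x7f = 0x26; word=0x4c24a7b2
word = 0x4c24a7b2 → little-endian bytes:
  [0]=0xb2  [1]=0xa7  [2]=0x24  [3]=0x4c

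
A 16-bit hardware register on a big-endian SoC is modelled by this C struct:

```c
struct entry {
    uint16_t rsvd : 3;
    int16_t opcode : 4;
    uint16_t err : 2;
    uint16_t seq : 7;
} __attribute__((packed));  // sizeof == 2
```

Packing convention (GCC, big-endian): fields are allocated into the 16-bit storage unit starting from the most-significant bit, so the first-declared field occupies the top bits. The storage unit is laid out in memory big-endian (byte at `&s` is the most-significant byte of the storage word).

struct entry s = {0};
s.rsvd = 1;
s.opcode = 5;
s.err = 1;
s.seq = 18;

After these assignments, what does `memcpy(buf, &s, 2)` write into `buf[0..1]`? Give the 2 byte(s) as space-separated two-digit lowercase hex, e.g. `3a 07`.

[13+:3] rsvd=1 & 0x7 = 0x1; word=0x2000
[9+:4] opcode=5 & 0xf = 0x5; word=0x2a00
[7+:2] err=1 & 0x3 = 0x1; word=0x2a80
[0+:7] seq=18 & 0x7f = 0x12; word=0x2a92
word = 0x2a92 → big-endian bytes:
  [0]=0x2a  [1]=0x92

2a 92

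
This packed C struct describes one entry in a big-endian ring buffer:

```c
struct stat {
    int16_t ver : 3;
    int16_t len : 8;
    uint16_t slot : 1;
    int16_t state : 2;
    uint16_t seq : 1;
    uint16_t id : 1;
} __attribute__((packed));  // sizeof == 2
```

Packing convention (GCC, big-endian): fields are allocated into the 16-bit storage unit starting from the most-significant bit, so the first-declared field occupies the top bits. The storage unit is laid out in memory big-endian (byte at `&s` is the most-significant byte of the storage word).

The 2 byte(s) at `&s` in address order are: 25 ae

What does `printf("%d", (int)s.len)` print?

45

[0]=0x25 [1]=0xae (big-endian) → word 0x25ae
ver [13+:3] = (word>>13) & 0x7 = 1
len [5+:8] = (word>>5) & 0xff = 45  ←
slot [4+:1] = (word>>4) & 0x1 = 0
state [2+:2] = (word>>2) & 0x3 = 3
seq [1+:1] = (word>>1) & 0x1 = 1
id [0+:1] = (word>>0) & 0x1 = 0
len signed 8b, MSB=0: value = 45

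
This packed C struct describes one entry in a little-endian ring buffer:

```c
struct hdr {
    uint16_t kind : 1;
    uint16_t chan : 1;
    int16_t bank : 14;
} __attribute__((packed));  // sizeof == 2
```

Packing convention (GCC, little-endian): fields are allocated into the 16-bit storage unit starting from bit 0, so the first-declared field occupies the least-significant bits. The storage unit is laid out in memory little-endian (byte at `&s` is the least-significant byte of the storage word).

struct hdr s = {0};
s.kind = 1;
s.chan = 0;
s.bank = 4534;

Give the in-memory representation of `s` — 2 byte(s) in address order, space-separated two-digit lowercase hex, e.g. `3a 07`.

kind (1b) val=1 bits=0x1 at bit 0: 0x0001
chan (1b) val=0 bits=0x0 at bit 1: 0x0001
bank (14b) val=4534 bits=0x11b6 at bit 2: 0x46d9
word = 0x46d9 → little-endian bytes:
  [0]=0xd9  [1]=0x46

d9 46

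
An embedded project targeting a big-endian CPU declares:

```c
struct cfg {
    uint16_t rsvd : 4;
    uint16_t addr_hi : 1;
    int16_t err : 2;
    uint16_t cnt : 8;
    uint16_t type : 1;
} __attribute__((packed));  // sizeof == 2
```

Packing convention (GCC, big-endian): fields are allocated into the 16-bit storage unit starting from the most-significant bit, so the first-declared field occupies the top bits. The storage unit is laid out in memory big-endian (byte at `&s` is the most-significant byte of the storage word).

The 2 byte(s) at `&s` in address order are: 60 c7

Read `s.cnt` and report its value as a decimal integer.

[0]=0x60 [1]=0xc7 (big-endian) → word 0x60c7
rsvd [12+:4] = (word>>12) & 0xf = 6
addr_hi [11+:1] = (word>>11) & 0x1 = 0
err [9+:2] = (word>>9) & 0x3 = 0
cnt [1+:8] = (word>>1) & 0xff = 99  ←
type [0+:1] = (word>>0) & 0x1 = 1

99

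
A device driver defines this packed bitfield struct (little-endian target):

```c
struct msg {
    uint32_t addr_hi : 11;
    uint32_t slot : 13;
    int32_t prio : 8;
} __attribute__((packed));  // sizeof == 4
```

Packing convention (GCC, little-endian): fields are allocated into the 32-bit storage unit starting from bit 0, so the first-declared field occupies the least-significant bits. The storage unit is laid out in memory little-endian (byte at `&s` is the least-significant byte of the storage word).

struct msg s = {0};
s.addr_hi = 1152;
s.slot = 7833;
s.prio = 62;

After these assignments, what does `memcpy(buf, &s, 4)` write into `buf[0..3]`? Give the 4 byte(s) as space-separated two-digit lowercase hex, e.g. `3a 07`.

[0+:11] addr_hi=1152 & 0x7ff = 0x480; word=0x00000480
[11+:13] slot=7833 & 0x1fff = 0x1e99; word=0x00f4cc80
[24+:8] prio=62 & 0xff = 0x3e; word=0x3ef4cc80
word = 0x3ef4cc80 → little-endian bytes:
  [0]=0x80  [1]=0xcc  [2]=0xf4  [3]=0x3e

80 cc f4 3e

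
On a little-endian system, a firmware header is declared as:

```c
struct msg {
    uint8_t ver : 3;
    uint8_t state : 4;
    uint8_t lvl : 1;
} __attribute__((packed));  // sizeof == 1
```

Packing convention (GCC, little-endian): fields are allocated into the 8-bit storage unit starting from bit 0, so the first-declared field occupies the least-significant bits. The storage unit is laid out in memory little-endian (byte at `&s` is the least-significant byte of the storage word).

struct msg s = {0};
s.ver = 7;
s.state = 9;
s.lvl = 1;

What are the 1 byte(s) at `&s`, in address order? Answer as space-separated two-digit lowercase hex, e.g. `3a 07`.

cf

ver (3b) val=7 bits=0x7 at bit 0: 0x07
state (4b) val=9 bits=0x9 at bit 3: 0x4f
lvl (1b) val=1 bits=0x1 at bit 7: 0xcf
word = 0xcf → little-endian bytes:
  [0]=0xcf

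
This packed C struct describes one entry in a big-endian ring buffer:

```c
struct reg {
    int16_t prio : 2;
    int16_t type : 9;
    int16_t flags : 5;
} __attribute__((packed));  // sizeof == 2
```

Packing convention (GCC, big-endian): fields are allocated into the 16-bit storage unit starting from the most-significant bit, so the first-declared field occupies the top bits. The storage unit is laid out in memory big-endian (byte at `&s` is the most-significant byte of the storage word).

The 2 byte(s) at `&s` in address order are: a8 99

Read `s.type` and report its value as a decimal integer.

[0]=0xa8 [1]=0x99 (big-endian) → word 0xa899
prio [14+:2] = (word>>14) & 0x3 = 2
type [5+:9] = (word>>5) & 0x1ff = 324  ←
flags [0+:5] = (word>>0) & 0x1f = 25
type signed 9b, MSB=1: 324 - 512 = -188

-188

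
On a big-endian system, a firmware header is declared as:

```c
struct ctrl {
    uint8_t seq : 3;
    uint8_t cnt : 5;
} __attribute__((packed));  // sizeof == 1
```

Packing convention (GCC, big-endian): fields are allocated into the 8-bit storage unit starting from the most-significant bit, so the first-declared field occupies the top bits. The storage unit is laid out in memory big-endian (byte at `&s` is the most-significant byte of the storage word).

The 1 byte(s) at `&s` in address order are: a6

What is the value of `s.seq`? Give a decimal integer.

5

[0]=0xa6 (big-endian) → word 0xa6
seq:3 @ bit 5 → (0xa6>>5)&0x7 = 0x5  ←
cnt:5 @ bit 0 → (0xa6>>0)&0x1f = 0x6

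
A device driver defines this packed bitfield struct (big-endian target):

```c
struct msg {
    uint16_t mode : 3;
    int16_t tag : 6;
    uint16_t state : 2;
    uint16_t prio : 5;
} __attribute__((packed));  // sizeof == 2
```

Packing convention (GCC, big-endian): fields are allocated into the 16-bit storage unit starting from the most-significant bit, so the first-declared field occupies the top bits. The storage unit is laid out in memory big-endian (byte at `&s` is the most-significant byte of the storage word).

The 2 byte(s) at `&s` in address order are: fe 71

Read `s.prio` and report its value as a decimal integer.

17

[0]=0xfe [1]=0x71 (big-endian) → word 0xfe71
mode:3 @ bit 13 → (0xfe71>>13)&0x7 = 0x7
tag:6 @ bit 7 → (0xfe71>>7)&0x3f = 0x3c
state:2 @ bit 5 → (0xfe71>>5)&0x3 = 0x3
prio:5 @ bit 0 → (0xfe71>>0)&0x1f = 0x11  ←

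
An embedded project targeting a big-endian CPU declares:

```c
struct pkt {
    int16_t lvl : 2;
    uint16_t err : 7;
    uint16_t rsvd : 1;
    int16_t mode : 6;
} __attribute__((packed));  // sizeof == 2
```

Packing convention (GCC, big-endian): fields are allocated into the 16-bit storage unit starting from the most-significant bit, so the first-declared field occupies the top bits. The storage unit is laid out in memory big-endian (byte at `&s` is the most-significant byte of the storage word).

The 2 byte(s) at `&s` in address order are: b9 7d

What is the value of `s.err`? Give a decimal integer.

[0]=0xb9 [1]=0x7d (big-endian) → word 0xb97d
lvl [14+:2] = (word>>14) & 0x3 = 2
err [7+:7] = (word>>7) & 0x7f = 114  ←
rsvd [6+:1] = (word>>6) & 0x1 = 1
mode [0+:6] = (word>>0) & 0x3f = 61

114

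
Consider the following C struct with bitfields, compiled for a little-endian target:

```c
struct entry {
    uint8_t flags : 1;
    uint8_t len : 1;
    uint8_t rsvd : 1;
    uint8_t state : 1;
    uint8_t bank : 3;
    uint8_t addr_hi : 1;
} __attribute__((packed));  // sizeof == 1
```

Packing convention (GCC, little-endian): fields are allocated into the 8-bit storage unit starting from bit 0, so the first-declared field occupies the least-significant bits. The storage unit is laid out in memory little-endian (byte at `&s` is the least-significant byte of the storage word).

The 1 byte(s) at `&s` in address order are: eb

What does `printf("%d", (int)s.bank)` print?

[0]=0xeb (little-endian) → word 0xeb
flags [0+:1] = (word>>0) & 0x1 = 1
len [1+:1] = (word>>1) & 0x1 = 1
rsvd [2+:1] = (word>>2) & 0x1 = 0
state [3+:1] = (word>>3) & 0x1 = 1
bank [4+:3] = (word>>4) & 0x7 = 6  ←
addr_hi [7+:1] = (word>>7) & 0x1 = 1

6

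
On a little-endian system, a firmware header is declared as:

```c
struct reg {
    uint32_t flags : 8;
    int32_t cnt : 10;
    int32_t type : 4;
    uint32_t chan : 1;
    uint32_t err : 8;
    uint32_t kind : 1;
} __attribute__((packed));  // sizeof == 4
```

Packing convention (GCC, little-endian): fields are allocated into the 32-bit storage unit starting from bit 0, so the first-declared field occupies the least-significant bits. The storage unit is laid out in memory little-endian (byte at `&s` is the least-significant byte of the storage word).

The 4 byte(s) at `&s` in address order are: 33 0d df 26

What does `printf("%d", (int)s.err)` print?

77

[0]=0x33 [1]=0x0d [2]=0xdf [3]=0x26 (little-endian) → word 0x26df0d33
flags:8 @ bit 0 → (0x26df0d33>>0)&0xff = 0x33
cnt:10 @ bit 8 → (0x26df0d33>>8)&0x3ff = 0x30d
type:4 @ bit 18 → (0x26df0d33>>18)&0xf = 0x7
chan:1 @ bit 22 → (0x26df0d33>>22)&0x1 = 0x1
err:8 @ bit 23 → (0x26df0d33>>23)&0xff = 0x4d  ←
kind:1 @ bit 31 → (0x26df0d33>>31)&0x1 = 0x0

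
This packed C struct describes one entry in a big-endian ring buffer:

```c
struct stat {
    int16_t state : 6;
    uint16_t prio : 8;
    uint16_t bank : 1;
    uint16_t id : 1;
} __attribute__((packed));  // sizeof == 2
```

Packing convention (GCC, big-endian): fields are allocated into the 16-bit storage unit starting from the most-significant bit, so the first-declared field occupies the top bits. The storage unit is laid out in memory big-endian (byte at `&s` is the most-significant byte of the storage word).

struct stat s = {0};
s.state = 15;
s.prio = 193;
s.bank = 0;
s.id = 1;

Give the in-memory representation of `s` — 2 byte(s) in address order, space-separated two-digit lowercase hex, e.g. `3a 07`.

state:6 = 15 → 0xf << 10 → word 0x3c00
prio:8 = 193 → 0xc1 << 2 → word 0x3f04
bank:1 = 0 → 0x0 << 1 → word 0x3f04
id:1 = 1 → 0x1 << 0 → word 0x3f05
word = 0x3f05 → big-endian bytes:
  [0]=0x3f  [1]=0x05

3f 05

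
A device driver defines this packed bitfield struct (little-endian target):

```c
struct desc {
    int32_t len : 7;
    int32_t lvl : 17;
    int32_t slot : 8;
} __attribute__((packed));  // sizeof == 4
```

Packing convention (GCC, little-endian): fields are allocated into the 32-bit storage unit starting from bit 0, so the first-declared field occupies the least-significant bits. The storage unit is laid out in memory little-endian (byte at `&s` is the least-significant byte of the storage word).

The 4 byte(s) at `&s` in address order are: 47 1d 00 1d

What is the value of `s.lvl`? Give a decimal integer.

58

[0]=0x47 [1]=0x1d [2]=0x00 [3]=0x1d (little-endian) → word 0x1d001d47
len:7 @ bit 0 → (0x1d001d47>>0)&0x7f = 0x47
lvl:17 @ bit 7 → (0x1d001d47>>7)&0x1ffff = 0x3a  ←
slot:8 @ bit 24 → (0x1d001d47>>24)&0xff = 0x1d
lvl signed 17b, MSB=0: value = 58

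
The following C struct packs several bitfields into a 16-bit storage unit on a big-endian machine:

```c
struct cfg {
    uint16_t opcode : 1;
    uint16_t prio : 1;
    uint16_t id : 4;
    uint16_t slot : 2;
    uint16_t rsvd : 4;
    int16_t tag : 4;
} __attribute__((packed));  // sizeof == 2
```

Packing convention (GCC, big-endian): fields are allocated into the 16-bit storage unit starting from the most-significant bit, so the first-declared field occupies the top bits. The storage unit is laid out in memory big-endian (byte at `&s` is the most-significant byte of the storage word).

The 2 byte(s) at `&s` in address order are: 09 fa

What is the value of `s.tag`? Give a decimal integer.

-6

[0]=0x09 [1]=0xfa (big-endian) → word 0x09fa
opcode [15+:1] = (word>>15) & 0x1 = 0
prio [14+:1] = (word>>14) & 0x1 = 0
id [10+:4] = (word>>10) & 0xf = 2
slot [8+:2] = (word>>8) & 0x3 = 1
rsvd [4+:4] = (word>>4) & 0xf = 15
tag [0+:4] = (word>>0) & 0xf = 10  ←
tag signed 4b, MSB=1: 10 - 16 = -6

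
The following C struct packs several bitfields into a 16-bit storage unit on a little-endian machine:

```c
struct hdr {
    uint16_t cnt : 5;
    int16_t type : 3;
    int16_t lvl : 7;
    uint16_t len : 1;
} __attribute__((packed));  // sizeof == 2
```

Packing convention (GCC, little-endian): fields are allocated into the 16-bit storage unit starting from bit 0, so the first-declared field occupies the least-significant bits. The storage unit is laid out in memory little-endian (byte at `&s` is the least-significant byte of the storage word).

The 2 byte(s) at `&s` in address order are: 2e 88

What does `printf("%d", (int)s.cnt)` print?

14

[0]=0x2e [1]=0x88 (little-endian) → word 0x882e
cnt [0+:5] = (word>>0) & 0x1f = 14  ←
type [5+:3] = (word>>5) & 0x7 = 1
lvl [8+:7] = (word>>8) & 0x7f = 8
len [15+:1] = (word>>15) & 0x1 = 1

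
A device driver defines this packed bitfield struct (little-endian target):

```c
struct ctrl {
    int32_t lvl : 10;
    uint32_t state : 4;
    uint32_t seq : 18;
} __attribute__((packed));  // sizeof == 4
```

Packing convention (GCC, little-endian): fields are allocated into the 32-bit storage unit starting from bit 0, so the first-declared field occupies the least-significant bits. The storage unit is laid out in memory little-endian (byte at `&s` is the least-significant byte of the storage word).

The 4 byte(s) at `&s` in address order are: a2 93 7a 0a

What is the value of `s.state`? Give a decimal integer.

4

[0]=0xa2 [1]=0x93 [2]=0x7a [3]=0x0a (little-endian) → word 0x0a7a93a2
lvl:10 @ bit 0 → (0x0a7a93a2>>0)&0x3ff = 0x3a2
state:4 @ bit 10 → (0x0a7a93a2>>10)&0xf = 0x4  ←
seq:18 @ bit 14 → (0x0a7a93a2>>14)&0x3ffff = 0x29ea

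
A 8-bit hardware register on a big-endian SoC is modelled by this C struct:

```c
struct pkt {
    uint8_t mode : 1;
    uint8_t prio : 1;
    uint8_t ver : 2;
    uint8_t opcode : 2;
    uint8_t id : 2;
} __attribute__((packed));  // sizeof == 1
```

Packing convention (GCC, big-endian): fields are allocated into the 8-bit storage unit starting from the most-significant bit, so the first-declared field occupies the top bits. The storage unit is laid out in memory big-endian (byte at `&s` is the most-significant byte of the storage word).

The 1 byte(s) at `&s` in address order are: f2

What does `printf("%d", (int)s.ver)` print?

3

[0]=0xf2 (big-endian) → word 0xf2
mode:1 @ bit 7 → (0xf2>>7)&0x1 = 0x1
prio:1 @ bit 6 → (0xf2>>6)&0x1 = 0x1
ver:2 @ bit 4 → (0xf2>>4)&0x3 = 0x3  ←
opcode:2 @ bit 2 → (0xf2>>2)&0x3 = 0x0
id:2 @ bit 0 → (0xf2>>0)&0x3 = 0x2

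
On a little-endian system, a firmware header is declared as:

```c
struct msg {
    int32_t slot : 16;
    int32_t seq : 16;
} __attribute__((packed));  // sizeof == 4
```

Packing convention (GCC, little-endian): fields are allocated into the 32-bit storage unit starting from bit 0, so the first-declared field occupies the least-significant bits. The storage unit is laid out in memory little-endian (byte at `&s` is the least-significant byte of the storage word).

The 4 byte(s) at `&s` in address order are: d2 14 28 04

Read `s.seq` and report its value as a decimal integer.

[0]=0xd2 [1]=0x14 [2]=0x28 [3]=0x04 (little-endian) → word 0x042814d2
slot:16 @ bit 0 → (0x042814d2>>0)&0xffff = 0x14d2
seq:16 @ bit 16 → (0x042814d2>>16)&0xffff = 0x428  ←
seq signed 16b, MSB=0: value = 1064

1064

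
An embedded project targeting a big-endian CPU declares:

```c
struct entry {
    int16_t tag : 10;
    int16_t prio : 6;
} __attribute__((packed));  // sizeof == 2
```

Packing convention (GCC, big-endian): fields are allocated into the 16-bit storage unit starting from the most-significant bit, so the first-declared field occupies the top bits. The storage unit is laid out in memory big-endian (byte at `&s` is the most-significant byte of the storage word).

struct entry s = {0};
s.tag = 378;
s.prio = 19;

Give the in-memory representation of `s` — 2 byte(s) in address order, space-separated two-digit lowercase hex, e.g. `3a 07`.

[6+:10] tag=378 & 0x3ff = 0x17a; word=0x5e80
[0+:6] prio=19 & 0x3f = 0x13; word=0x5e93
word = 0x5e93 → big-endian bytes:
  [0]=0x5e  [1]=0x93

5e 93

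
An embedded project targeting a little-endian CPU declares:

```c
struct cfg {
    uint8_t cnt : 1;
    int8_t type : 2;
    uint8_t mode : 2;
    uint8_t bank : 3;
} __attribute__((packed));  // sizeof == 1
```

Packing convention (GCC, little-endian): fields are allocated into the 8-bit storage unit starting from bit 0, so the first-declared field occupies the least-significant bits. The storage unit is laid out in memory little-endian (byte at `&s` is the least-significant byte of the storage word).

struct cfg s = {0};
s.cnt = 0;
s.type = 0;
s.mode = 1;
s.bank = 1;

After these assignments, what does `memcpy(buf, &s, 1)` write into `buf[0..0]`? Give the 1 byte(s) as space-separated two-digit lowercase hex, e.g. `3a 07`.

[0+:1] cnt=0 & 0x1 = 0x0; word=0x00
[1+:2] type=0 & 0x3 = 0x0; word=0x00
[3+:2] mode=1 & 0x3 = 0x1; word=0x08
[5+:3] bank=1 & 0x7 = 0x1; word=0x28
word = 0x28 → little-endian bytes:
  [0]=0x28

28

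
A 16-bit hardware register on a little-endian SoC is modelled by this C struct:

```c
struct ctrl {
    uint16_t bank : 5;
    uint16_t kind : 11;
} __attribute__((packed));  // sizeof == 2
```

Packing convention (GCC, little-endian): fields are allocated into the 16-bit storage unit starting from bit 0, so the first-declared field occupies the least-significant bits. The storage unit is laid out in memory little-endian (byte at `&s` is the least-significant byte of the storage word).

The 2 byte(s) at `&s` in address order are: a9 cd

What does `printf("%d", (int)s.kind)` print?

1645

[0]=0xa9 [1]=0xcd (little-endian) → word 0xcda9
bank [0+:5] = (word>>0) & 0x1f = 9
kind [5+:11] = (word>>5) & 0x7ff = 1645  ←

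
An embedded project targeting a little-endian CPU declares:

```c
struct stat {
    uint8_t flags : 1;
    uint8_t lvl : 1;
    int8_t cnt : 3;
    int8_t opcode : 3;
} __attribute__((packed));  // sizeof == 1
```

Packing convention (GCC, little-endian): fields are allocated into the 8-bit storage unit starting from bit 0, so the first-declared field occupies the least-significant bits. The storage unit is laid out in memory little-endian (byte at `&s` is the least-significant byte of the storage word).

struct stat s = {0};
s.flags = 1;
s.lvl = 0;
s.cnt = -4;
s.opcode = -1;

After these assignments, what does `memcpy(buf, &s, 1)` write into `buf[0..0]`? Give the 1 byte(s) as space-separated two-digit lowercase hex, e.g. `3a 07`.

f1

[0+:1] flags=1 & 0x1 = 0x1; word=0x01
[1+:1] lvl=0 & 0x1 = 0x0; word=0x01
[2+:3] cnt=-4 & 0x7 = 0x4; word=0x11
[5+:3] opcode=-1 & 0x7 = 0x7; word=0xf1
word = 0xf1 → little-endian bytes:
  [0]=0xf1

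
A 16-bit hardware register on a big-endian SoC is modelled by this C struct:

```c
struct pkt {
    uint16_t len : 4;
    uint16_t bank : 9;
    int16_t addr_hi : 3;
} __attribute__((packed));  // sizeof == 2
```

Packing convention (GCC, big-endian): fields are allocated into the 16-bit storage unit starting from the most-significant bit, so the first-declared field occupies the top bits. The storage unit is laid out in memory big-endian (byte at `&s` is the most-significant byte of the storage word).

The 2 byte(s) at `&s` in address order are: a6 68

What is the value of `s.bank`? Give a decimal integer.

[0]=0xa6 [1]=0x68 (big-endian) → word 0xa668
len [12+:4] = (word>>12) & 0xf = 10
bank [3+:9] = (word>>3) & 0x1ff = 205  ←
addr_hi [0+:3] = (word>>0) & 0x7 = 0

205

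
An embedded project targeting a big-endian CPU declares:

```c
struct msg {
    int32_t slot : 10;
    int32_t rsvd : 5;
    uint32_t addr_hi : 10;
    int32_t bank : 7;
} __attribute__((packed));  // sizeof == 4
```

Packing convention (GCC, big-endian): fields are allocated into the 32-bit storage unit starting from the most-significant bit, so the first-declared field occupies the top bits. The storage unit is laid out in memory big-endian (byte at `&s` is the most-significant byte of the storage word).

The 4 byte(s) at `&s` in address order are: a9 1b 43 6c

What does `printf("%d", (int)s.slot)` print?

[0]=0xa9 [1]=0x1b [2]=0x43 [3]=0x6c (big-endian) → word 0xa91b436c
slot:10 @ bit 22 → (0xa91b436c>>22)&0x3ff = 0x2a4  ←
rsvd:5 @ bit 17 → (0xa91b436c>>17)&0x1f = 0xd
addr_hi:10 @ bit 7 → (0xa91b436c>>7)&0x3ff = 0x286
bank:7 @ bit 0 → (0xa91b436c>>0)&0x7f = 0x6c
slot signed 10b, MSB=1: 676 - 1024 = -348

-348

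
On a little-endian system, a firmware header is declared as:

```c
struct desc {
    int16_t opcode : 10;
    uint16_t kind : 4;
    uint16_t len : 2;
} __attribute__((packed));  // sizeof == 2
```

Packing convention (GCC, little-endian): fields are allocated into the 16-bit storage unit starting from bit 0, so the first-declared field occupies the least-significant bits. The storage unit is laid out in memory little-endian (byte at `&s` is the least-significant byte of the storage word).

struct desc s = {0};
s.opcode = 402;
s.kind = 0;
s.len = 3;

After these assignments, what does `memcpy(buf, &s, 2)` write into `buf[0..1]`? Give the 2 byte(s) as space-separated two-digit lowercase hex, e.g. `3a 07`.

[0+:10] opcode=402 & 0x3ff = 0x192; word=0x0192
[10+:4] kind=0 & 0xf = 0x0; word=0x0192
[14+:2] len=3 & 0x3 = 0x3; word=0xc192
word = 0xc192 → little-endian bytes:
  [0]=0x92  [1]=0xc1

92 c1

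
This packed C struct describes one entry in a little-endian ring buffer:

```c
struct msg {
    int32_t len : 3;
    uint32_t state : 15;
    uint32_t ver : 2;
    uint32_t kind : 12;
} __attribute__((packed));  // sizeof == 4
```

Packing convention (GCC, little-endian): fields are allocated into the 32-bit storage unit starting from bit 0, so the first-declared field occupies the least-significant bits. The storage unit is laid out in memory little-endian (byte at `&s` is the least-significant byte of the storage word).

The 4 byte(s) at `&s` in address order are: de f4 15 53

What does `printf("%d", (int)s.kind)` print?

1329

[0]=0xde [1]=0xf4 [2]=0x15 [3]=0x53 (little-endian) → word 0x5315f4de
len [0+:3] = (word>>0) & 0x7 = 6
state [3+:15] = (word>>3) & 0x7fff = 16027
ver [18+:2] = (word>>18) & 0x3 = 1
kind [20+:12] = (word>>20) & 0xfff = 1329  ←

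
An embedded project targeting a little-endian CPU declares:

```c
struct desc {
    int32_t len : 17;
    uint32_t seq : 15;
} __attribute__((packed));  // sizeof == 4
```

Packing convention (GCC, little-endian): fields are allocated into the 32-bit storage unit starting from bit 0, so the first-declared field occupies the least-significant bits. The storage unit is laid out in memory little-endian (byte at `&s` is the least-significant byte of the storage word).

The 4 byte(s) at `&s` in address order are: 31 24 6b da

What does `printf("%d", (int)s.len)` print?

[0]=0x31 [1]=0x24 [2]=0x6b [3]=0xda (little-endian) → word 0xda6b2431
len [0+:17] = (word>>0) & 0x1ffff = 74801  ←
seq [17+:15] = (word>>17) & 0x7fff = 27957
len signed 17b, MSB=1: 74801 - 131072 = -56271

-56271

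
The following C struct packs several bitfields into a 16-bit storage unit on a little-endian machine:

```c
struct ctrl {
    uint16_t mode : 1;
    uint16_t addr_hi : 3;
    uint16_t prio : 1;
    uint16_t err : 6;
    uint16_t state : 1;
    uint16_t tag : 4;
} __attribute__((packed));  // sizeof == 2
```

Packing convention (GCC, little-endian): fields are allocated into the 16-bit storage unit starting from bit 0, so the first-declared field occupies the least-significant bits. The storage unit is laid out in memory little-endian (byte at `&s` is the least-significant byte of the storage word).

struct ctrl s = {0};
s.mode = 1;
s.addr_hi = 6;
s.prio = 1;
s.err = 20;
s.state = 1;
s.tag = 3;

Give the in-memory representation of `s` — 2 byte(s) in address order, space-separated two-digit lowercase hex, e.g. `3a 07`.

mode (1b) val=1 bits=0x1 at bit 0: 0x0001
addr_hi (3b) val=6 bits=0x6 at bit 1: 0x000d
prio (1b) val=1 bits=0x1 at bit 4: 0x001d
err (6b) val=20 bits=0x14 at bit 5: 0x029d
state (1b) val=1 bits=0x1 at bit 11: 0x0a9d
tag (4b) val=3 bits=0x3 at bit 12: 0x3a9d
word = 0x3a9d → little-endian bytes:
  [0]=0x9d  [1]=0x3a

9d 3a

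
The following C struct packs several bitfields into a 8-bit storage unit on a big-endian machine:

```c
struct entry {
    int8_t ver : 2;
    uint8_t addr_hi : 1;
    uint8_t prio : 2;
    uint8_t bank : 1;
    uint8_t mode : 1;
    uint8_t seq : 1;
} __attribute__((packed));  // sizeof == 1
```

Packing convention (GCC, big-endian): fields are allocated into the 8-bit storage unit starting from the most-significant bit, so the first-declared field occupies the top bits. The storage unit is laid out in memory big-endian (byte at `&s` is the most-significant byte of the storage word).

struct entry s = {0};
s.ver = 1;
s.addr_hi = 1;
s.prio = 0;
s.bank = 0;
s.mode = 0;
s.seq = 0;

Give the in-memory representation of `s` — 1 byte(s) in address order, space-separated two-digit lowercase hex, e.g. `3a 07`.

60

[6+:2] ver=1 & 0x3 = 0x1; word=0x40
[5+:1] addr_hi=1 & 0x1 = 0x1; word=0x60
[3+:2] prio=0 & 0x3 = 0x0; word=0x60
[2+:1] bank=0 & 0x1 = 0x0; word=0x60
[1+:1] mode=0 & 0x1 = 0x0; word=0x60
[0+:1] seq=0 & 0x1 = 0x0; word=0x60
word = 0x60 → big-endian bytes:
  [0]=0x60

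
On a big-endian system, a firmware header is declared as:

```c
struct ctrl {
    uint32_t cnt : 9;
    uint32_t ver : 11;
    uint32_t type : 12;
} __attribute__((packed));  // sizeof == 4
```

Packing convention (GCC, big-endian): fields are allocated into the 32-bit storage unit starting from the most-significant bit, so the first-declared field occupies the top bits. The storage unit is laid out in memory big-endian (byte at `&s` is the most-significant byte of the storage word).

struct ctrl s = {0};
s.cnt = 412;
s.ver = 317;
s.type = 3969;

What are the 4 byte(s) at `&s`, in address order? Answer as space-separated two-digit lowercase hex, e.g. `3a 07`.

ce 13 df 81

cnt (9b) val=412 bits=0x19c at bit 23: 0xce000000
ver (11b) val=317 bits=0x13d at bit 12: 0xce13d000
type (12b) val=3969 bits=0xf81 at bit 0: 0xce13df81
word = 0xce13df81 → big-endian bytes:
  [0]=0xce  [1]=0x13  [2]=0xdf  [3]=0x81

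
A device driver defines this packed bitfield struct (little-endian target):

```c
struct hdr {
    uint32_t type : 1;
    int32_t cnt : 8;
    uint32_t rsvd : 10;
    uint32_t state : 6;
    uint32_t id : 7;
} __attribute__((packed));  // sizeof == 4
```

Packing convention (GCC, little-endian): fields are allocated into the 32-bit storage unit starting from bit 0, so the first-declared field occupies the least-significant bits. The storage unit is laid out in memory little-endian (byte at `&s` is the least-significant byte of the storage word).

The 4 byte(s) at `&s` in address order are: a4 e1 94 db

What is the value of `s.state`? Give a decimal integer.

[0]=0xa4 [1]=0xe1 [2]=0x94 [3]=0xdb (little-endian) → word 0xdb94e1a4
type:1 @ bit 0 → (0xdb94e1a4>>0)&0x1 = 0x0
cnt:8 @ bit 1 → (0xdb94e1a4>>1)&0xff = 0xd2
rsvd:10 @ bit 9 → (0xdb94e1a4>>9)&0x3ff = 0x270
state:6 @ bit 19 → (0xdb94e1a4>>19)&0x3f = 0x32  ←
id:7 @ bit 25 → (0xdb94e1a4>>25)&0x7f = 0x6d

50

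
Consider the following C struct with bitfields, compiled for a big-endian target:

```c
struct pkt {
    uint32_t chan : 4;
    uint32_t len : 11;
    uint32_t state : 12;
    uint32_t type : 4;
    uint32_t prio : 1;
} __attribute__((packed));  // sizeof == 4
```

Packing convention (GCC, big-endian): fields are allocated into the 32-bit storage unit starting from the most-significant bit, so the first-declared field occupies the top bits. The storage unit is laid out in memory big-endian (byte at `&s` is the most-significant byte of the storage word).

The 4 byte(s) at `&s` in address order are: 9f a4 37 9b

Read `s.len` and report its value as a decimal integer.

2002

[0]=0x9f [1]=0xa4 [2]=0x37 [3]=0x9b (big-endian) → word 0x9fa4379b
chan:4 @ bit 28 → (0x9fa4379b>>28)&0xf = 0x9
len:11 @ bit 17 → (0x9fa4379b>>17)&0x7ff = 0x7d2  ←
state:12 @ bit 5 → (0x9fa4379b>>5)&0xfff = 0x1bc
type:4 @ bit 1 → (0x9fa4379b>>1)&0xf = 0xd
prio:1 @ bit 0 → (0x9fa4379b>>0)&0x1 = 0x1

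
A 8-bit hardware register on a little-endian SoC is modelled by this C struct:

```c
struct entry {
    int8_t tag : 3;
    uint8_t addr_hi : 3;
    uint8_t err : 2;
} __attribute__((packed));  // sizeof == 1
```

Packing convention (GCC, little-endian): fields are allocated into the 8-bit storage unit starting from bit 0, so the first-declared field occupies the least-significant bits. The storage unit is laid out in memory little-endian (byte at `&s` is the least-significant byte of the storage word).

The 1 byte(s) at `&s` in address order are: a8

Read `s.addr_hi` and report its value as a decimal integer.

5

[0]=0xa8 (little-endian) → word 0xa8
tag [0+:3] = (word>>0) & 0x7 = 0
addr_hi [3+:3] = (word>>3) & 0x7 = 5  ←
err [6+:2] = (word>>6) & 0x3 = 2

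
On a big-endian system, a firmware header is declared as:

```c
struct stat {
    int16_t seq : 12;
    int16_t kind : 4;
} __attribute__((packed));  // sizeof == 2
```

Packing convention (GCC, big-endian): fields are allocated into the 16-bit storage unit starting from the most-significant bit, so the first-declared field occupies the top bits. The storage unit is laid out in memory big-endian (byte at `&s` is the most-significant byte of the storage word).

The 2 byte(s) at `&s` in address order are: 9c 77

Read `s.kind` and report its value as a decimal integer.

[0]=0x9c [1]=0x77 (big-endian) → word 0x9c77
seq:12 @ bit 4 → (0x9c77>>4)&0xfff = 0x9c7
kind:4 @ bit 0 → (0x9c77>>0)&0xf = 0x7  ←
kind signed 4b, MSB=0: value = 7

7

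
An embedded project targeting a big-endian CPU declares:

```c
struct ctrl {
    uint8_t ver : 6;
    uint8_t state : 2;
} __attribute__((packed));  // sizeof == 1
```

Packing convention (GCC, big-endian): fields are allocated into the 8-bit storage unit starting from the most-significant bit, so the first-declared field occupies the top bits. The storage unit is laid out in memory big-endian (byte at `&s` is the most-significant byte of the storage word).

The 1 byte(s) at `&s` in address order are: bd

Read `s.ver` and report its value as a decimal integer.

[0]=0xbd (big-endian) → word 0xbd
ver:6 @ bit 2 → (0xbd>>2)&0x3f = 0x2f  ←
state:2 @ bit 0 → (0xbd>>0)&0x3 = 0x1

47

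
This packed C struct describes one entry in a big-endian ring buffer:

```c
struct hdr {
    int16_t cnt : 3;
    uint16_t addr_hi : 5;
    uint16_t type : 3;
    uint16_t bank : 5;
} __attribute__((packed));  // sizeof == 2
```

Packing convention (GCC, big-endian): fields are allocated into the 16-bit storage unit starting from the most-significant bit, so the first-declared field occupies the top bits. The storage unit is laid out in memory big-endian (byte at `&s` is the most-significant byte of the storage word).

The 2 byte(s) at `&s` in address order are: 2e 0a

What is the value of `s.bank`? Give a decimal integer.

[0]=0x2e [1]=0x0a (big-endian) → word 0x2e0a
cnt [13+:3] = (word>>13) & 0x7 = 1
addr_hi [8+:5] = (word>>8) & 0x1f = 14
type [5+:3] = (word>>5) & 0x7 = 0
bank [0+:5] = (word>>0) & 0x1f = 10  ←

10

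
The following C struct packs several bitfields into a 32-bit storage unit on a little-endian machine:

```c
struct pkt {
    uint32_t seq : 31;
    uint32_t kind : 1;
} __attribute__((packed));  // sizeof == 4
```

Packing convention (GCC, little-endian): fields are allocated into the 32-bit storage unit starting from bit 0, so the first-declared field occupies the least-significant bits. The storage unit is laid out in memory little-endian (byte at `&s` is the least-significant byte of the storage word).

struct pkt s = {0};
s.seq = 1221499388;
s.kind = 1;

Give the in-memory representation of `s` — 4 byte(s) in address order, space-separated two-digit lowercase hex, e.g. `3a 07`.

fc 99 ce c8

seq (31b) val=1221499388 bits=0x48ce99fc at bit 0: 0x48ce99fc
kind (1b) val=1 bits=0x1 at bit 31: 0xc8ce99fc
word = 0xc8ce99fc → little-endian bytes:
  [0]=0xfc  [1]=0x99  [2]=0xce  [3]=0xc8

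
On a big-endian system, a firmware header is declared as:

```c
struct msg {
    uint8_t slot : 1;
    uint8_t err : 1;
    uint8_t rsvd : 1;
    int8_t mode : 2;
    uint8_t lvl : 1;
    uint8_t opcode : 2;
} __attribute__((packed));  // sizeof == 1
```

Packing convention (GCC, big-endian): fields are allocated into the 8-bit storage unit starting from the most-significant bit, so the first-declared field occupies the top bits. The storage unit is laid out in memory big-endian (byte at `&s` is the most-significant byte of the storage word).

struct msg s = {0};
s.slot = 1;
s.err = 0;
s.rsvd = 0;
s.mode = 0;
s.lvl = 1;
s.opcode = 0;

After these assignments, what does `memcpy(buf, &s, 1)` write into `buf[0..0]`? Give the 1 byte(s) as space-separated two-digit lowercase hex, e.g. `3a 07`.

84

[7+:1] slot=1 & 0x1 = 0x1; word=0x80
[6+:1] err=0 & 0x1 = 0x0; word=0x80
[5+:1] rsvd=0 & 0x1 = 0x0; word=0x80
[3+:2] mode=0 & 0x3 = 0x0; word=0x80
[2+:1] lvl=1 & 0x1 = 0x1; word=0x84
[0+:2] opcode=0 & 0x3 = 0x0; word=0x84
word = 0x84 → big-endian bytes:
  [0]=0x84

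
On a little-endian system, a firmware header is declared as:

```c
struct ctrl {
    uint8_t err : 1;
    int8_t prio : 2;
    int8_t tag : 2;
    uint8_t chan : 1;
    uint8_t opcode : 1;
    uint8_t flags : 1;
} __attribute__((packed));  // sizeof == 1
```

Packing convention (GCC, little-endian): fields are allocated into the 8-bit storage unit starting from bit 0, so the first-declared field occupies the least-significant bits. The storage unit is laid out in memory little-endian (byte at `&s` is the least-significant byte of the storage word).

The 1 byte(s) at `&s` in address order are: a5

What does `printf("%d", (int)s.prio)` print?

-2

[0]=0xa5 (little-endian) → word 0xa5
err:1 @ bit 0 → (0xa5>>0)&0x1 = 0x1
prio:2 @ bit 1 → (0xa5>>1)&0x3 = 0x2  ←
tag:2 @ bit 3 → (0xa5>>3)&0x3 = 0x0
chan:1 @ bit 5 → (0xa5>>5)&0x1 = 0x1
opcode:1 @ bit 6 → (0xa5>>6)&0x1 = 0x0
flags:1 @ bit 7 → (0xa5>>7)&0x1 = 0x1
prio signed 2b, MSB=1: 2 - 4 = -2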